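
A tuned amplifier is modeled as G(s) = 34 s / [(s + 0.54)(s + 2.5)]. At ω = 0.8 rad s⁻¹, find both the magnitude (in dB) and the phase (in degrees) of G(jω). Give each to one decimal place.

|j0.8| = 0.8
|j0.8 + 0.54| = √(0.8² + 0.54²) = 0.9652
|j0.8 + 2.5| = √(0.8² + 2.5²) = 2.625
|G(j0.8)| = 34 × 0.8 / (0.9652 × 2.625) = 10.736
20 log₁₀(10.736) = 20.62 dB
∠(j0.8) = 90.00°
∠(j0.8 + 0.54) = arctan(0.8/0.54) = 55.98°
∠(j0.8 + 2.5) = arctan(0.8/2.5) = 17.74°
∠G(j0.8) = 90.00° − (55.98° + 17.74°) = 16.27°

|G| = 20.6 dB, ∠G = 16.3°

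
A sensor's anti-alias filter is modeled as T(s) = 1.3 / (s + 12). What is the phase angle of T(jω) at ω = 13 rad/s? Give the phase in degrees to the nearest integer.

-47 deg

∠(j13 + 12) = arctan(13/12) = 47.29°
∠T(j13) = −47.29° = -47.29°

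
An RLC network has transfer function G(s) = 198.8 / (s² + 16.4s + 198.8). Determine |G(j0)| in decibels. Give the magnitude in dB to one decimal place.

0.0 dB

G(0) = 198.8 / 198.8 = 1
20 log₁₀(1) = 0.00 dB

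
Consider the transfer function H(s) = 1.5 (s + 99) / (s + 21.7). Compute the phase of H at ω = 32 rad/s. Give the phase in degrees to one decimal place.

-37.9°

∠(j32 + 99) = arctan(32/99) = 17.91°
∠(j32 + 21.7) = arctan(32/21.7) = 55.86°
∠H(j32) = 17.91° − 55.86° = -37.95°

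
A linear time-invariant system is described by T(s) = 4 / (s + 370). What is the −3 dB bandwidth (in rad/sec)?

For a single-pole low-pass, the −3 dB point is at the pole: ω = 370 rad/sec.

370 rad/sec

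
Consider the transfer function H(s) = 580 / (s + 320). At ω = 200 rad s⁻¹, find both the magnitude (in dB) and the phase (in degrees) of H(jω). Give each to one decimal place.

|H| = 3.7 dB, ∠H = -32.0°

|j200 + 320| = √(200² + 320²) = 377.4
|H(j200)| = 580 / 377.4 = 1.537
20 log₁₀(1.537) = 3.73 dB
∠(j200 + 320) = arctan(200/320) = 32.01°
∠H(j200) = −32.01° = -32.01°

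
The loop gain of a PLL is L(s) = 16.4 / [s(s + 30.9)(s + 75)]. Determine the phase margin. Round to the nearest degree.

Gain crossover: |L(jω)| = 1 at ω ≈ 0.00708 rad/sec.
∠L(j0.00708) = −90° − arctan(0.00708/30.9) − arctan(0.00708/75) ≈ -90.02°
PM = 180° + (-90.02°) = 89.98°

90°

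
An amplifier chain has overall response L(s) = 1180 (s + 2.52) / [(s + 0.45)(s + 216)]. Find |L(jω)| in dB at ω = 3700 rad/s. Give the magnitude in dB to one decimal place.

-9.9 dB

|j3700 + 2.52| = √(3700² + 2.52²) = 3700
|j3700 + 0.45| = √(3700² + 0.45²) = 3700
|j3700 + 216| = √(3700² + 216²) = 3706
|L(j3700)| = 1180 × 3700 / (3700 × 3706) = 0.31838
20 log₁₀(0.31838) = -9.94 dB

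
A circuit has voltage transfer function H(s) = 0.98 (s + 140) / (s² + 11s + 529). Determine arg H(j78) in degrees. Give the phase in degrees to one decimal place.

∠(j78 + 140) = arctan(78/140) = 29.12°
∠[(j78)² + 11(j78) + 529] = ∠[-5555 + j858] = 171.22°
∠H(j78) = 29.12° − 171.22° = -142.10°

-142.1°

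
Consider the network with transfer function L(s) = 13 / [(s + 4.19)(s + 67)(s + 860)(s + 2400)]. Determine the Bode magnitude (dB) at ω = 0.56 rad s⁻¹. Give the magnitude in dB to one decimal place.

|j0.56 + 4.19| = √(0.56² + 4.19²) = 4.227
|j0.56 + 67| = √(0.56² + 67²) = 67
|j0.56 + 860| = √(0.56² + 860²) = 860
|j0.56 + 2400| = √(0.56² + 2400²) = 2400
|L(j0.56)| = 13 / (4.227 × 67 × 860 × 2400) = 2.2237e-08
20 log₁₀(2.2237e-08) = -153.06 dB

-153.1 dB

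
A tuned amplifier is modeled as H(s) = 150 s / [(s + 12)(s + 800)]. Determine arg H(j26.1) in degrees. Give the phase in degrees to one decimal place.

22.8 deg

∠(j26.1) = 90.00°
∠(j26.1 + 12) = arctan(26.1/12) = 65.31°
∠(j26.1 + 800) = arctan(26.1/800) = 1.87°
∠H(j26.1) = 90.00° − (65.31° + 1.87°) = 22.82°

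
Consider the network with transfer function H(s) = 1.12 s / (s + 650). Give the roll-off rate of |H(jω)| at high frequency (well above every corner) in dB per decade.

With 1 zero and 1 pole, the high-frequency asymptotic slope is 20 × (1 − 1) = 0 dB/decade.

0 dB/decade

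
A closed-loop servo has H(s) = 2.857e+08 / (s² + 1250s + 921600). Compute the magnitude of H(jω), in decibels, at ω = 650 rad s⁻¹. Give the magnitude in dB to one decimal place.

49.5 dB

|(j650)² + 1250(j650) + 921600| = |4.991e+05 + j8.125e+05| = 9.535e+05
|H(j650)| = 2.857e+08 / 9.535e+05 = 299.62
20 log₁₀(299.62) = 49.53 dB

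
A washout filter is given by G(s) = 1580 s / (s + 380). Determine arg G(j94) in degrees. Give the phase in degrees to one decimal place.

∠(j94) = 90.00°
∠(j94 + 380) = arctan(94/380) = 13.89°
∠G(j94) = 90.00° − 13.89° = 76.11°

76.1°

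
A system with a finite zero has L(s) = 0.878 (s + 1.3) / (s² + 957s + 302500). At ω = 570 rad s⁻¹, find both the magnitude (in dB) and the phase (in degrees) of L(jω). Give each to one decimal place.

|L| = -60.8 dB, ∠L = -2.5 deg

|j570 + 1.3| = √(570² + 1.3²) = 570
|(j570)² + 957(j570) + 302500| = |-22400 + j5.4549e+05| = 5.459e+05
|L(j570)| = 0.878 × 570 / 5.459e+05 = 0.00091668
20 log₁₀(0.00091668) = -60.76 dB
∠(j570 + 1.3) = arctan(570/1.3) = 89.87°
∠[(j570)² + 957(j570) + 302500] = ∠[-22400 + j5.4549e+05] = 92.35°
∠L(j570) = 89.87° − 92.35° = -2.48°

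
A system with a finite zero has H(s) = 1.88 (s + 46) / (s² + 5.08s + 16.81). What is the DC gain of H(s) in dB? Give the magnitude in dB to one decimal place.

14.2 dB

H(0) = 1.88 × 46 / 16.81 = 5.1446
20 log₁₀(5.1446) = 14.23 dB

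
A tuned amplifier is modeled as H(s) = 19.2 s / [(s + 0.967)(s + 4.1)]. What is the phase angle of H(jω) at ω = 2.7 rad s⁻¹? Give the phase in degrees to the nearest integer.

-14°

∠(j2.7) = 90.00°
∠(j2.7 + 0.967) = arctan(2.7/0.967) = 70.30°
∠(j2.7 + 4.1) = arctan(2.7/4.1) = 33.37°
∠H(j2.7) = 90.00° − (70.30° + 33.37°) = -13.66°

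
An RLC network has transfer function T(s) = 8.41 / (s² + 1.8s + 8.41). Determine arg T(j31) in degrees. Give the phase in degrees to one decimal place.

∠[(j31)² + 1.8(j31) + 8.41] = ∠[-952.59 + j55.8] = 176.65°
∠T(j31) = −176.65° = -176.65°

-176.6°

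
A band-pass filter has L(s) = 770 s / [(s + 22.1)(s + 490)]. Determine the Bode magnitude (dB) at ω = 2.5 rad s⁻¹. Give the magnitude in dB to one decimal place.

-15.1 dB

|j2.5| = 2.5
|j2.5 + 22.1| = √(2.5² + 22.1²) = 22.24
|j2.5 + 490| = √(2.5² + 490²) = 490
|L(j2.5)| = 770 × 2.5 / (22.24 × 490) = 0.17663
20 log₁₀(0.17663) = -15.06 dB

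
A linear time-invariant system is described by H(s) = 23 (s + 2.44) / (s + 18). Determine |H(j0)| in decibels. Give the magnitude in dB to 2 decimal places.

H(0) = 23 × 2.44 / 18 = 3.1178
20 log₁₀(3.1178) = 9.877 dB

9.88 dB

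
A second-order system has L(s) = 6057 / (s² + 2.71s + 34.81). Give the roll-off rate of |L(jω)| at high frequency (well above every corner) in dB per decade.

With 0 zeros and 2 poles, the high-frequency asymptotic slope is 20 × (0 − 2) = -40 dB/decade.

-40 dB/decade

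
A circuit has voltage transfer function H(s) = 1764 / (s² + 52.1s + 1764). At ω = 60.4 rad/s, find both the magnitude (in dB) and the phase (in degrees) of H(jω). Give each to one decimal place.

|H| = -6.4 dB, ∠H = -120.9 deg

|(j60.4)² + 52.1(j60.4) + 1764| = |-1884.2 + j3146.8| = 3668
|H(j60.4)| = 1764 / 3668 = 0.48094
20 log₁₀(0.48094) = -6.36 dB
∠[(j60.4)² + 52.1(j60.4) + 1764] = ∠[-1884.2 + j3146.8] = 120.91°
∠H(j60.4) = −120.91° = -120.91°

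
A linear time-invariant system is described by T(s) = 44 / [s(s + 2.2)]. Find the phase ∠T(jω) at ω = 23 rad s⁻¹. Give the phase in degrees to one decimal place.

-174.5°

∠(j23 + 2.2) = arctan(23/2.2) = 84.54°
∠(j23) = 90.00°
∠T(j23) = − (84.54° + 90.00°) = -174.54°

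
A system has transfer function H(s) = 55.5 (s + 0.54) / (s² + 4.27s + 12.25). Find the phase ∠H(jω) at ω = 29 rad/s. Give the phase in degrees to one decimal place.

∠(j29 + 0.54) = arctan(29/0.54) = 88.93°
∠[(j29)² + 4.27(j29) + 12.25] = ∠[-828.75 + j123.83] = 171.50°
∠H(j29) = 88.93° − 171.50° = -82.57°

-82.6°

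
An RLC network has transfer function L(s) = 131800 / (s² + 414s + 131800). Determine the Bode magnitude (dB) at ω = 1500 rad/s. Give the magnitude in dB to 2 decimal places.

|(j1500)² + 414(j1500) + 131800| = |-2.1182e+06 + j6.21e+05| = 2.207e+06
|L(j1500)| = 131800 / 2.207e+06 = 0.059709
20 log₁₀(0.059709) = -24.479 dB

-24.48 dB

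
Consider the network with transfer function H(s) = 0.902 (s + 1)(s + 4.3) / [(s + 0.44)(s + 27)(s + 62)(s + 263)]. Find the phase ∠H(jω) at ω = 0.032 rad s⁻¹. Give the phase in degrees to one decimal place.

∠(j0.032 + 1) = arctan(0.032/1) = 1.83°
∠(j0.032 + 4.3) = arctan(0.032/4.3) = 0.43°
∠(j0.032 + 0.44) = arctan(0.032/0.44) = 4.16°
∠(j0.032 + 27) = arctan(0.032/27) = 0.07°
∠(j0.032 + 62) = arctan(0.032/62) = 0.03°
∠(j0.032 + 263) = arctan(0.032/263) = 0.01°
∠H(j0.032) = 1.83° + 0.43° − (4.16° + 0.07° + 0.03° + 0.01°) = -2.00°

-2.0 deg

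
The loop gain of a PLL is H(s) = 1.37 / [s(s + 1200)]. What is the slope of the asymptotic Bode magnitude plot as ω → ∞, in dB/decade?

-40 dB/decade

With 0 zeros and 2 poles, the high-frequency asymptotic slope is 20 × (0 − 2) = -40 dB/decade.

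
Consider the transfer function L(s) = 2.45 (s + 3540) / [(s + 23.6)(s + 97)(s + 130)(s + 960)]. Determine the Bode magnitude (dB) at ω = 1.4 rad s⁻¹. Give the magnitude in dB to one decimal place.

|j1.4 + 3540| = √(1.4² + 3540²) = 3540
|j1.4 + 23.6| = √(1.4² + 23.6²) = 23.64
|j1.4 + 97| = √(1.4² + 97²) = 97.01
|j1.4 + 130| = √(1.4² + 130²) = 130
|j1.4 + 960| = √(1.4² + 960²) = 960
|L(j1.4)| = 2.45 × 3540 / (23.64 × 97.01 × 130 × 960) = 3.03e-05
20 log₁₀(3.03e-05) = -90.37 dB

-90.4 dB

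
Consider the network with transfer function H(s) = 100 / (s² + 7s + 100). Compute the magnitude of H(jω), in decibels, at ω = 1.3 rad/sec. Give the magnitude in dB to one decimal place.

|(j1.3)² + 7(j1.3) + 100| = |98.31 + j9.1| = 98.73
|H(j1.3)| = 100 / 98.73 = 1.0129
20 log₁₀(1.0129) = 0.11 dB

0.1 dB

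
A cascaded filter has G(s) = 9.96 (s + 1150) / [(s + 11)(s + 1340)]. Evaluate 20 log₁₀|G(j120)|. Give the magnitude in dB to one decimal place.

-23.0 dB

|j120 + 1150| = √(120² + 1150²) = 1156
|j120 + 11| = √(120² + 11²) = 120.5
|j120 + 1340| = √(120² + 1340²) = 1345
|G(j120)| = 9.96 × 1156 / (120.5 × 1345) = 0.071035
20 log₁₀(0.071035) = -22.97 dB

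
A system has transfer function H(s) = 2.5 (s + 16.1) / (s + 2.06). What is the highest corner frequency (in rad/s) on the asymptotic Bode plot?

Break frequencies occur at each pole and zero magnitude: 2.06 rad/s, 16.1 rad/s.
The highest is 16.1 rad/s.

16.1 rad/s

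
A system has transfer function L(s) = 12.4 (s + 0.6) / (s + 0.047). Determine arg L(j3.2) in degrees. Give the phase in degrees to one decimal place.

-9.8°

∠(j3.2 + 0.6) = arctan(3.2/0.6) = 79.38°
∠(j3.2 + 0.047) = arctan(3.2/0.047) = 89.16°
∠L(j3.2) = 79.38° − 89.16° = -9.78°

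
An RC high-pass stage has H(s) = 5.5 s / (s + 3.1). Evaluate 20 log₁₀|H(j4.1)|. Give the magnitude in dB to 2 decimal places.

|j4.1| = 4.1
|j4.1 + 3.1| = √(4.1² + 3.1²) = 5.14
|H(j4.1)| = 5.5 × 4.1 / 5.14 = 4.3871
20 log₁₀(4.3871) = 12.844 dB

12.84 dB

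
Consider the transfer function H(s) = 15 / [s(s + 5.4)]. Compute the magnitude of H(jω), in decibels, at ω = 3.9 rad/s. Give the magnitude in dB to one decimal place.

-4.8 dB

|j3.9 + 5.4| = √(3.9² + 5.4²) = 6.661
|j3.9| = 3.9
|H(j3.9)| = 15 / (6.661 × 3.9) = 0.57741
20 log₁₀(0.57741) = -4.77 dB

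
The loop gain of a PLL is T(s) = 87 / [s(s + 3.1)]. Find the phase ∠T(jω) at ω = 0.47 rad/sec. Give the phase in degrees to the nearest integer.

∠(j0.47 + 3.1) = arctan(0.47/3.1) = 8.62°
∠(j0.47) = 90.00°
∠T(j0.47) = − (8.62° + 90.00°) = -98.62°

-99°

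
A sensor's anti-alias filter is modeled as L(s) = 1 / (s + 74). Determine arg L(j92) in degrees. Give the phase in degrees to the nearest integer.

-51°

∠(j92 + 74) = arctan(92/74) = 51.19°
∠L(j92) = −51.19° = -51.19°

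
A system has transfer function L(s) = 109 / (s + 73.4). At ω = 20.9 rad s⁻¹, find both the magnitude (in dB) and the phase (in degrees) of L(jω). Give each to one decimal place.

|L| = 3.1 dB, ∠L = -15.9°

|j20.9 + 73.4| = √(20.9² + 73.4²) = 76.32
|L(j20.9)| = 109 / 76.32 = 1.4282
20 log₁₀(1.4282) = 3.10 dB
∠(j20.9 + 73.4) = arctan(20.9/73.4) = 15.89°
∠L(j20.9) = −15.89° = -15.89°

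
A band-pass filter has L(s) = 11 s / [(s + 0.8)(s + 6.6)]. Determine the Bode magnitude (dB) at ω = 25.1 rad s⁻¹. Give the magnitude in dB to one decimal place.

|j25.1| = 25.1
|j25.1 + 0.8| = √(25.1² + 0.8²) = 25.11
|j25.1 + 6.6| = √(25.1² + 6.6²) = 25.95
|L(j25.1)| = 11 × 25.1 / (25.11 × 25.95) = 0.42362
20 log₁₀(0.42362) = -7.46 dB

-7.5 dB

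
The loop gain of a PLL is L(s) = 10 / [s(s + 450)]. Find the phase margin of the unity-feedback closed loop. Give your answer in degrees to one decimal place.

90.0 deg

Gain crossover: |L(jω)| = 1 at ω ≈ 0.0222 rad/s.
∠L(j0.0222) = −90° − arctan(0.0222/450) ≈ -90.00°
PM = 180° + (-90.00°) = 90.00°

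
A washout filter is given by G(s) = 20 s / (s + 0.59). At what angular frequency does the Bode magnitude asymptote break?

The single real pole at s = −0.59 gives a corner at ω = 0.59 rad/sec.

0.59 rad/sec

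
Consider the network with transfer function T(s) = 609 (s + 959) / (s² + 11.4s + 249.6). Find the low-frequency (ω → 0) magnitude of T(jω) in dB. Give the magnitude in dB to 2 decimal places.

67.38 dB

T(0) = 609 × 959 / 249.6 = 2339.9
20 log₁₀(2339.9) = 67.384 dB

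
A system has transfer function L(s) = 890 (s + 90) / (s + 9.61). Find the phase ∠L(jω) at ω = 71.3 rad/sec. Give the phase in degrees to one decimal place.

-43.9°

∠(j71.3 + 90) = arctan(71.3/90) = 38.39°
∠(j71.3 + 9.61) = arctan(71.3/9.61) = 82.32°
∠L(j71.3) = 38.39° − 82.32° = -43.94°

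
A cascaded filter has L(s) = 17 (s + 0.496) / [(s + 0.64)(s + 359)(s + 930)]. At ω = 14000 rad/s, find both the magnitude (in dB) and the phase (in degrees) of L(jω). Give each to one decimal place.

|j14000 + 0.496| = √(14000² + 0.496²) = 1.4e+04
|j14000 + 0.64| = √(14000² + 0.64²) = 1.4e+04
|j14000 + 359| = √(14000² + 359²) = 1.4e+04
|j14000 + 930| = √(14000² + 930²) = 1.403e+04
|L(j14000)| = 17 × 1.4e+04 / (1.4e+04 × 1.4e+04 × 1.403e+04) = 8.6516e-08
20 log₁₀(8.6516e-08) = -141.26 dB
∠(j14000 + 0.496) = arctan(14000/0.496) = 90.00°
∠(j14000 + 0.64) = arctan(14000/0.64) = 90.00°
∠(j14000 + 359) = arctan(14000/359) = 88.53°
∠(j14000 + 930) = arctan(14000/930) = 86.20°
∠L(j14000) = 90.00° − (90.00° + 88.53° + 86.20°) = -174.73°

|L| = -141.3 dB, ∠L = -174.7°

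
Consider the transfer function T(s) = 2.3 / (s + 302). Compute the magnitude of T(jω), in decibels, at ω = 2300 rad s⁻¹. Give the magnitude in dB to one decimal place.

-60.1 dB

|j2300 + 302| = √(2300² + 302²) = 2320
|T(j2300)| = 2.3 / 2320 = 0.00099149
20 log₁₀(0.00099149) = -60.07 dB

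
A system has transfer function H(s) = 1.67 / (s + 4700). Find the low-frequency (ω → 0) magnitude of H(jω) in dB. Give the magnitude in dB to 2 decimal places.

H(0) = 1.67 / 4700 = 0.00035532
20 log₁₀(0.00035532) = -68.988 dB

-68.99 dB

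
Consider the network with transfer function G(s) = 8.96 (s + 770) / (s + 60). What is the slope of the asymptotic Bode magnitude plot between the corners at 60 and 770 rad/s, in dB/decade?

In this band the factors already past their corner are: pole at 60; net slope = -20 dB/decade.

-20 dB/decade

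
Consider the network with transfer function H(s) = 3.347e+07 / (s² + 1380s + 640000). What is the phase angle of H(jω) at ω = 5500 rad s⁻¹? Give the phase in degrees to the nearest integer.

∠[(j5500)² + 1380(j5500) + 640000] = ∠[-2.961e+07 + j7.59e+06] = 165.62°
∠H(j5500) = −165.62° = -165.62°

-166 deg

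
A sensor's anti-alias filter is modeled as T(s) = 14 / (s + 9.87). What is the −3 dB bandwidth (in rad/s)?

9.87 rad/s

For a single-pole low-pass, the −3 dB point is at the pole: ω = 9.87 rad/s.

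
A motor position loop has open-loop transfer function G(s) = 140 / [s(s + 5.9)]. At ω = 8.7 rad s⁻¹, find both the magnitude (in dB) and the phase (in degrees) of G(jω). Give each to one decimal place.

|G| = 3.7 dB, ∠G = -145.9°

|j8.7 + 5.9| = √(8.7² + 5.9²) = 10.51
|j8.7| = 8.7
|G(j8.7)| = 140 / (10.51 × 8.7) = 1.5308
20 log₁₀(1.5308) = 3.70 dB
∠(j8.7 + 5.9) = arctan(8.7/5.9) = 55.86°
∠(j8.7) = 90.00°
∠G(j8.7) = − (55.86° + 90.00°) = -145.86°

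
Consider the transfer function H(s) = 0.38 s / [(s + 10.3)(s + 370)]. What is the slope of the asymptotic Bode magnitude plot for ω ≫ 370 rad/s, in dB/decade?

-20 dB/decade

With 1 zero and 2 poles, the high-frequency asymptotic slope is 20 × (1 − 2) = -20 dB/decade.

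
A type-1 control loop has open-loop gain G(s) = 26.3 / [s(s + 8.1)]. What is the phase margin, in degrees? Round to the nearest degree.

69°

Gain crossover: |G(jω)| = 1 at ω ≈ 3.04 rad/s.
∠G(j3.04) = −90° − arctan(3.04/8.1) ≈ -110.57°
PM = 180° + (-110.57°) = 69.43°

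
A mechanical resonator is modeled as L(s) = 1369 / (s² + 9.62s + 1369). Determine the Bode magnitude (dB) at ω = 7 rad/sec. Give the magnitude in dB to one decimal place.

0.3 dB

|(j7)² + 9.62(j7) + 1369| = |1320 + j67.34| = 1322
|L(j7)| = 1369 / 1322 = 1.0358
20 log₁₀(1.0358) = 0.31 dB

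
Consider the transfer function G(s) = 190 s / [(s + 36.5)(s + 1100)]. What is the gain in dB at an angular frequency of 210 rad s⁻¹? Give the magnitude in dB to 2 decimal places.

-15.54 dB

|j210| = 210
|j210 + 36.5| = √(210² + 36.5²) = 213.1
|j210 + 1100| = √(210² + 1100²) = 1120
|G(j210)| = 190 × 210 / (213.1 × 1120) = 0.16716
20 log₁₀(0.16716) = -15.538 dB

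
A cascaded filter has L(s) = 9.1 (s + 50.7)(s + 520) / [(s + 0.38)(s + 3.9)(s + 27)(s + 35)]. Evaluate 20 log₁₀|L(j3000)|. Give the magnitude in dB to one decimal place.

-119.8 dB

|j3000 + 50.7| = √(3000² + 50.7²) = 3000
|j3000 + 520| = √(3000² + 520²) = 3045
|j3000 + 0.38| = √(3000² + 0.38²) = 3000
|j3000 + 3.9| = √(3000² + 3.9²) = 3000
|j3000 + 27| = √(3000² + 27²) = 3000
|j3000 + 35| = √(3000² + 35²) = 3000
|L(j3000)| = 9.1 × 3000 × 3045 / (3000 × 3000 × 3000 × 3000) = 1.0262e-06
20 log₁₀(1.0262e-06) = -119.78 dB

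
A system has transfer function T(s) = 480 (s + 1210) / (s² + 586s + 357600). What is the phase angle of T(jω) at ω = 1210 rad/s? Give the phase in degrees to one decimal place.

-102.3°

∠(j1210 + 1210) = arctan(1210/1210) = 45.00°
∠[(j1210)² + 586(j1210) + 357600] = ∠[-1.1065e+06 + j7.0906e+05] = 147.35°
∠T(j1210) = 45.00° − 147.35° = -102.35°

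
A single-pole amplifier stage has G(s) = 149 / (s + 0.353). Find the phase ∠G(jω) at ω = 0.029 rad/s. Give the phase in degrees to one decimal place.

-4.7°

∠(j0.029 + 0.353) = arctan(0.029/0.353) = 4.70°
∠G(j0.029) = −4.70° = -4.70°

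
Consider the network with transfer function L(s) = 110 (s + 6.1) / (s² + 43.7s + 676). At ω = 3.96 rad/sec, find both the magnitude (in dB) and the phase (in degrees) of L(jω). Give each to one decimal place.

|L| = 1.4 dB, ∠L = 18.3°

|j3.96 + 6.1| = √(3.96² + 6.1²) = 7.273
|(j3.96)² + 43.7(j3.96) + 676| = |660.32 + j173.05| = 682.6
|L(j3.96)| = 110 × 7.273 / 682.6 = 1.1719
20 log₁₀(1.1719) = 1.38 dB
∠(j3.96 + 6.1) = arctan(3.96/6.1) = 32.99°
∠[(j3.96)² + 43.7(j3.96) + 676] = ∠[660.32 + j173.05] = 14.69°
∠L(j3.96) = 32.99° − 14.69° = 18.31°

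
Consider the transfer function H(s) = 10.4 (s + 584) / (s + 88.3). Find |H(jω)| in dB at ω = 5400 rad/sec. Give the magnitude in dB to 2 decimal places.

20.39 dB

|j5400 + 584| = √(5400² + 584²) = 5431
|j5400 + 88.3| = √(5400² + 88.3²) = 5401
|H(j5400)| = 10.4 × 5431 / 5401 = 10.459
20 log₁₀(10.459) = 20.390 dB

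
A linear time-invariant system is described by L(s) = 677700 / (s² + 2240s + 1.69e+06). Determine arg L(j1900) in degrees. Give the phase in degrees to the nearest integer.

∠[(j1900)² + 2240(j1900) + 1.69e+06] = ∠[-1.92e+06 + j4.256e+06] = 114.28°
∠L(j1900) = −114.28° = -114.28°

-114°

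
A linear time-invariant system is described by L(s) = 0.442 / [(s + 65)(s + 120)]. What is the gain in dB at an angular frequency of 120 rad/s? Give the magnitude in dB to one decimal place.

-94.4 dB

|j120 + 65| = √(120² + 65²) = 136.5
|j120 + 120| = √(120² + 120²) = 169.7
|L(j120)| = 0.442 / (136.5 × 169.7) = 1.9084e-05
20 log₁₀(1.9084e-05) = -94.39 dB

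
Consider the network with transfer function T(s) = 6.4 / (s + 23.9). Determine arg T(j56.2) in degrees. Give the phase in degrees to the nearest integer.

-67°

∠(j56.2 + 23.9) = arctan(56.2/23.9) = 66.96°
∠T(j56.2) = −66.96° = -66.96°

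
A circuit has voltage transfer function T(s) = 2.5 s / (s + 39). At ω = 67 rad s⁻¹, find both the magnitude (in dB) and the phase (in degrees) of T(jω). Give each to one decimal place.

|T| = 6.7 dB, ∠T = 30.2°

|j67| = 67
|j67 + 39| = √(67² + 39²) = 77.52
|T(j67)| = 2.5 × 67 / 77.52 = 2.1606
20 log₁₀(2.1606) = 6.69 dB
∠(j67) = 90.00°
∠(j67 + 39) = arctan(67/39) = 59.80°
∠T(j67) = 90.00° − 59.80° = 30.20°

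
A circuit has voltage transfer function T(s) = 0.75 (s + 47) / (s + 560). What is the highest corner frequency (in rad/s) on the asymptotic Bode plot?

Break frequencies occur at each pole and zero magnitude: 47 rad/s, 560 rad/s.
The highest is 560 rad/s.

560 rad/s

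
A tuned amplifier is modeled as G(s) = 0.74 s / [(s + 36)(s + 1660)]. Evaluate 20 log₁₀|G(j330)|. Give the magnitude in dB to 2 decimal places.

|j330| = 330
|j330 + 36| = √(330² + 36²) = 332
|j330 + 1660| = √(330² + 1660²) = 1692
|G(j330)| = 0.74 × 330 / (332 × 1692) = 0.00043465
20 log₁₀(0.00043465) = -67.237 dB

-67.24 dB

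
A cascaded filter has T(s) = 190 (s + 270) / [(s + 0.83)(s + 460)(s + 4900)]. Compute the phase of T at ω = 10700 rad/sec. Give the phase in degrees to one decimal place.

-154.4°

∠(j10700 + 270) = arctan(10700/270) = 88.55°
∠(j10700 + 0.83) = arctan(10700/0.83) = 90.00°
∠(j10700 + 460) = arctan(10700/460) = 87.54°
∠(j10700 + 4900) = arctan(10700/4900) = 65.39°
∠T(j10700) = 88.55° − (90.00° + 87.54° + 65.39°) = -154.37°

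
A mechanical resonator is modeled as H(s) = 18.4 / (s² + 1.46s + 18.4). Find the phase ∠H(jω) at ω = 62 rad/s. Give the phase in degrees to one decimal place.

∠[(j62)² + 1.46(j62) + 18.4] = ∠[-3825.6 + j90.52] = 178.64°
∠H(j62) = −178.64° = -178.64°

-178.6°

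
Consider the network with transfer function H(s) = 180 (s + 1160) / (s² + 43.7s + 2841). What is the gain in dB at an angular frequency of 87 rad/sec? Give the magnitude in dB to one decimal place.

30.8 dB

|j87 + 1160| = √(87² + 1160²) = 1163
|(j87)² + 43.7(j87) + 2841| = |-4728 + j3801.9| = 6067
|H(j87)| = 180 × 1163 / 6067 = 34.512
20 log₁₀(34.512) = 30.76 dB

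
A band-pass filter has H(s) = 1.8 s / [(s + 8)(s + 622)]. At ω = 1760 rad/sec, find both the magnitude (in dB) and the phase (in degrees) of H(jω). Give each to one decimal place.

|H| = -60.3 dB, ∠H = -70.3°

|j1760| = 1760
|j1760 + 8| = √(1760² + 8²) = 1760
|j1760 + 622| = √(1760² + 622²) = 1867
|H(j1760)| = 1.8 × 1760 / (1760 × 1867) = 0.00096427
20 log₁₀(0.00096427) = -60.32 dB
∠(j1760) = 90.00°
∠(j1760 + 8) = arctan(1760/8) = 89.74°
∠(j1760 + 622) = arctan(1760/622) = 70.54°
∠H(j1760) = 90.00° − (89.74° + 70.54°) = -70.28°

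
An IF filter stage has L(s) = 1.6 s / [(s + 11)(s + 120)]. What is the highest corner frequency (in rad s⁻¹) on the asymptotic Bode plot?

Break frequencies occur at each pole and zero magnitude: 11 rad s⁻¹, 120 rad s⁻¹.
The highest is 120 rad s⁻¹.

120 rad s⁻¹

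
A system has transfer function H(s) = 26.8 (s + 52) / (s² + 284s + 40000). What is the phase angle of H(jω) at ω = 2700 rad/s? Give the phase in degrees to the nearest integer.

-85 deg

∠(j2700 + 52) = arctan(2700/52) = 88.90°
∠[(j2700)² + 284(j2700) + 40000] = ∠[-7.25e+06 + j7.668e+05] = 173.96°
∠H(j2700) = 88.90° − 173.96° = -85.07°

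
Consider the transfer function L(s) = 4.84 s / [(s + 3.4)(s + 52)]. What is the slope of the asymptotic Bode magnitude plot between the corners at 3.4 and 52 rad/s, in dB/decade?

0 dB/decade

In this band the factors already past their corner are: 1 differentiator zero, pole at 3.4; net slope = 0 dB/decade.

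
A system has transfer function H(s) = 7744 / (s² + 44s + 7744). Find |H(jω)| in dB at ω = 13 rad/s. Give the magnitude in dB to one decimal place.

0.2 dB

|(j13)² + 44(j13) + 7744| = |7575 + j572| = 7597
|H(j13)| = 7744 / 7597 = 1.0194
20 log₁₀(1.0194) = 0.17 dB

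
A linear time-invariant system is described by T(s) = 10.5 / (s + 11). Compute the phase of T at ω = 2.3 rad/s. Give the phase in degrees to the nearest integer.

∠(j2.3 + 11) = arctan(2.3/11) = 11.81°
∠T(j2.3) = −11.81° = -11.81°

-12°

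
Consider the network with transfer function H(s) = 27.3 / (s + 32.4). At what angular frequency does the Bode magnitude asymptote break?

32.4 rad/s

The single real pole at s = −32.4 gives a corner at ω = 32.4 rad/s.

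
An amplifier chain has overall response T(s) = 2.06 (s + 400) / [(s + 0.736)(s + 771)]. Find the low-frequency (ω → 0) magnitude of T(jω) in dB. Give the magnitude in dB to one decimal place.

T(0) = 2.06 × 400 / (0.736 × 771) = 1.4521
20 log₁₀(1.4521) = 3.24 dB

3.2 dB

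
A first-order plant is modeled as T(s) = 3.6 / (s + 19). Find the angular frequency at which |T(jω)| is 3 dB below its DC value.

19 rad/s

For a single-pole low-pass, the −3 dB point is at the pole: ω = 19 rad/s.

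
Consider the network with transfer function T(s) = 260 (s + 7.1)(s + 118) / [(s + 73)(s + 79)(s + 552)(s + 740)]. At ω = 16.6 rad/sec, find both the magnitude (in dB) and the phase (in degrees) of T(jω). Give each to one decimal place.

|T| = -72.9 dB, ∠T = 47.2°

|j16.6 + 7.1| = √(16.6² + 7.1²) = 18.05
|j16.6 + 118| = √(16.6² + 118²) = 119.2
|j16.6 + 73| = √(16.6² + 73²) = 74.86
|j16.6 + 79| = √(16.6² + 79²) = 80.73
|j16.6 + 552| = √(16.6² + 552²) = 552.2
|j16.6 + 740| = √(16.6² + 740²) = 740.2
|T(j16.6)| = 260 × 18.05 × 119.2 / (74.86 × 80.73 × 552.2 × 740.2) = 0.00022643
20 log₁₀(0.00022643) = -72.90 dB
∠(j16.6 + 7.1) = arctan(16.6/7.1) = 66.84°
∠(j16.6 + 118) = arctan(16.6/118) = 8.01°
∠(j16.6 + 73) = arctan(16.6/73) = 12.81°
∠(j16.6 + 79) = arctan(16.6/79) = 11.87°
∠(j16.6 + 552) = arctan(16.6/552) = 1.72°
∠(j16.6 + 740) = arctan(16.6/740) = 1.29°
∠T(j16.6) = 66.84° + 8.01° − (12.81° + 11.87° + 1.72° + 1.29°) = 47.17°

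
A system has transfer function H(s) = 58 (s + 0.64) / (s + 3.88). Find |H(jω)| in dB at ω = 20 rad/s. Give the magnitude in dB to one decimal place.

35.1 dB

|j20 + 0.64| = √(20² + 0.64²) = 20.01
|j20 + 3.88| = √(20² + 3.88²) = 20.37
|H(j20)| = 58 × 20.01 / 20.37 = 56.968
20 log₁₀(56.968) = 35.11 dB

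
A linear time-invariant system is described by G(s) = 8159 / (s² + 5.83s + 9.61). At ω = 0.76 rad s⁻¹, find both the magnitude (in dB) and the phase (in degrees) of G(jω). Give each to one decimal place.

|(j0.76)² + 5.83(j0.76) + 9.61| = |9.0324 + j4.4308| = 10.06
|G(j0.76)| = 8159 / 10.06 = 810.98
20 log₁₀(810.98) = 58.18 dB
∠[(j0.76)² + 5.83(j0.76) + 9.61] = ∠[9.0324 + j4.4308] = 26.13°
∠G(j0.76) = −26.13° = -26.13°

|G| = 58.2 dB, ∠G = -26.1°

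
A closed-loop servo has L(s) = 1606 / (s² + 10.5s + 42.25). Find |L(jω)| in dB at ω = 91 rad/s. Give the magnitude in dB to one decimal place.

|(j91)² + 10.5(j91) + 42.25| = |-8238.8 + j955.5| = 8294
|L(j91)| = 1606 / 8294 = 0.19363
20 log₁₀(0.19363) = -14.26 dB

-14.3 dB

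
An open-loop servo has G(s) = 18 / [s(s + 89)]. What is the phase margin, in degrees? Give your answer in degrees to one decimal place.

89.9°

Gain crossover: |G(jω)| = 1 at ω ≈ 0.202 rad/s.
∠G(j0.202) = −90° − arctan(0.202/89) ≈ -90.13°
PM = 180° + (-90.13°) = 89.87°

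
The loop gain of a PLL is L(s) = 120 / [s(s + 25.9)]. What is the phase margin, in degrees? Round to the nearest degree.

80°

Gain crossover: |L(jω)| = 1 at ω ≈ 4.56 rad s⁻¹.
∠L(j4.56) = −90° − arctan(4.56/25.9) ≈ -99.99°
PM = 180° + (-99.99°) = 80.01°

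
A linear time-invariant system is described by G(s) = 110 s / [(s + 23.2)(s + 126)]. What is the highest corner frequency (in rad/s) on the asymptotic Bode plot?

126 rad/s

Break frequencies occur at each pole and zero magnitude: 23.2 rad/s, 126 rad/s.
The highest is 126 rad/s.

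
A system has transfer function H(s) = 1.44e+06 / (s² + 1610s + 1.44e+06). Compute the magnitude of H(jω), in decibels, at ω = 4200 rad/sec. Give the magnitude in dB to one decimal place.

-21.7 dB

|(j4200)² + 1610(j4200) + 1.44e+06| = |-1.62e+07 + j6.762e+06| = 1.755e+07
|H(j4200)| = 1.44e+06 / 1.755e+07 = 0.08203
20 log₁₀(0.08203) = -21.72 dB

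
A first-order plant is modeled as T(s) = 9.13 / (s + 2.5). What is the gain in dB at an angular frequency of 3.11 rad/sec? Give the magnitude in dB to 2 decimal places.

7.19 dB

|j3.11 + 2.5| = √(3.11² + 2.5²) = 3.99
|T(j3.11)| = 9.13 / 3.99 = 2.2881
20 log₁₀(2.2881) = 7.189 dB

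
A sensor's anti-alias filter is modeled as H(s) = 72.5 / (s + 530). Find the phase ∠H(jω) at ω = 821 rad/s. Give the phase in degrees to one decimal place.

-57.2°

∠(j821 + 530) = arctan(821/530) = 57.16°
∠H(j821) = −57.16° = -57.16°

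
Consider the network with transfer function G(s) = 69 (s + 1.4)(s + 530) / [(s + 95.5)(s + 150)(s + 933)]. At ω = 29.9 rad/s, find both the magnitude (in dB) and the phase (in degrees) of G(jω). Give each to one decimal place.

|G| = -22.3 dB, ∠G = 60.1 deg

|j29.9 + 1.4| = √(29.9² + 1.4²) = 29.93
|j29.9 + 530| = √(29.9² + 530²) = 530.8
|j29.9 + 95.5| = √(29.9² + 95.5²) = 100.1
|j29.9 + 150| = √(29.9² + 150²) = 153
|j29.9 + 933| = √(29.9² + 933²) = 933.5
|G(j29.9)| = 69 × 29.93 × 530.8 / (100.1 × 153 × 933.5) = 0.076735
20 log₁₀(0.076735) = -22.30 dB
∠(j29.9 + 1.4) = arctan(29.9/1.4) = 87.32°
∠(j29.9 + 530) = arctan(29.9/530) = 3.23°
∠(j29.9 + 95.5) = arctan(29.9/95.5) = 17.38°
∠(j29.9 + 150) = arctan(29.9/150) = 11.27°
∠(j29.9 + 933) = arctan(29.9/933) = 1.84°
∠G(j29.9) = 87.32° + 3.23° − (17.38° + 11.27° + 1.84°) = 60.05°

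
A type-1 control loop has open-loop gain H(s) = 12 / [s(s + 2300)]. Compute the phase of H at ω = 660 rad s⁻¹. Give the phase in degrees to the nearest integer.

∠(j660 + 2300) = arctan(660/2300) = 16.01°
∠(j660) = 90.00°
∠H(j660) = − (16.01° + 90.00°) = -106.01°

-106 deg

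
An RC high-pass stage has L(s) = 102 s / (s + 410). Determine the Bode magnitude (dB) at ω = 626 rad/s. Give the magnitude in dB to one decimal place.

|j626| = 626
|j626 + 410| = √(626² + 410²) = 748.3
|L(j626)| = 102 × 626 / 748.3 = 85.328
20 log₁₀(85.328) = 38.62 dB

38.6 dB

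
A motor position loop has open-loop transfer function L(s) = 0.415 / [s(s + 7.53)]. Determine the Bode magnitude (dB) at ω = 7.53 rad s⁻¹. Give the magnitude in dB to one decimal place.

-45.7 dB

|j7.53 + 7.53| = √(7.53² + 7.53²) = 10.65
|j7.53| = 7.53
|L(j7.53)| = 0.415 / (10.65 × 7.53) = 0.0051754
20 log₁₀(0.0051754) = -45.72 dB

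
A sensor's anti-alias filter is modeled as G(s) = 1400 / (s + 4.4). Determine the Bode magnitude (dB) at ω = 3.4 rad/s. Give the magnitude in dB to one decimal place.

48.0 dB

|j3.4 + 4.4| = √(3.4² + 4.4²) = 5.561
|G(j3.4)| = 1400 / 5.561 = 251.77
20 log₁₀(251.77) = 48.02 dB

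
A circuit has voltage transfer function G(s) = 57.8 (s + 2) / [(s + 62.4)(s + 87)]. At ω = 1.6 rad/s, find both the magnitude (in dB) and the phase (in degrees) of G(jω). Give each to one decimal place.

|G| = -31.3 dB, ∠G = 36.1°

|j1.6 + 2| = √(1.6² + 2²) = 2.561
|j1.6 + 62.4| = √(1.6² + 62.4²) = 62.42
|j1.6 + 87| = √(1.6² + 87²) = 87.01
|G(j1.6)| = 57.8 × 2.561 / (62.42 × 87.01) = 0.027256
20 log₁₀(0.027256) = -31.29 dB
∠(j1.6 + 2) = arctan(1.6/2) = 38.66°
∠(j1.6 + 62.4) = arctan(1.6/62.4) = 1.47°
∠(j1.6 + 87) = arctan(1.6/87) = 1.05°
∠G(j1.6) = 38.66° − (1.47° + 1.05°) = 36.14°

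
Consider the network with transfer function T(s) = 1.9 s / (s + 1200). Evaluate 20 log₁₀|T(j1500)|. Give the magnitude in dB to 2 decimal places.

3.43 dB

|j1500| = 1500
|j1500 + 1200| = √(1500² + 1200²) = 1921
|T(j1500)| = 1.9 × 1500 / 1921 = 1.4837
20 log₁₀(1.4837) = 3.427 dB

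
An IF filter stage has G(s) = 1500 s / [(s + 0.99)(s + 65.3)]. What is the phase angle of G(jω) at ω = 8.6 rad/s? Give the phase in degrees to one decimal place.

-0.9°

∠(j8.6) = 90.00°
∠(j8.6 + 0.99) = arctan(8.6/0.99) = 83.43°
∠(j8.6 + 65.3) = arctan(8.6/65.3) = 7.50°
∠G(j8.6) = 90.00° − (83.43° + 7.50°) = -0.94°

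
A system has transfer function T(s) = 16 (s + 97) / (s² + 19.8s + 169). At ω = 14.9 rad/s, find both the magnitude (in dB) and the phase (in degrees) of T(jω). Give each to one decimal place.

|T| = 14.4 dB, ∠T = -91.5°

|j14.9 + 97| = √(14.9² + 97²) = 98.14
|(j14.9)² + 19.8(j14.9) + 169| = |-53.01 + j295.02| = 299.7
|T(j14.9)| = 16 × 98.14 / 299.7 = 5.2385
20 log₁₀(5.2385) = 14.38 dB
∠(j14.9 + 97) = arctan(14.9/97) = 8.73°
∠[(j14.9)² + 19.8(j14.9) + 169] = ∠[-53.01 + j295.02] = 100.19°
∠T(j14.9) = 8.73° − 100.19° = -91.45°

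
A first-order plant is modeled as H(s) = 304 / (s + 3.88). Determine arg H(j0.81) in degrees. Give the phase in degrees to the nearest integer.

∠(j0.81 + 3.88) = arctan(0.81/3.88) = 11.79°
∠H(j0.81) = −11.79° = -11.79°

-12°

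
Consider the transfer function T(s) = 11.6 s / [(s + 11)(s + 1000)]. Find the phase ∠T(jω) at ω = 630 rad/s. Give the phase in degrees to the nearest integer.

∠(j630) = 90.00°
∠(j630 + 11) = arctan(630/11) = 89.00°
∠(j630 + 1000) = arctan(630/1000) = 32.21°
∠T(j630) = 90.00° − (89.00° + 32.21°) = -31.21°

-31°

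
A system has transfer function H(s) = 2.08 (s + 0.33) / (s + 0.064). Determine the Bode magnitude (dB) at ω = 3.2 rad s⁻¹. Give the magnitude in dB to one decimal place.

6.4 dB

|j3.2 + 0.33| = √(3.2² + 0.33²) = 3.217
|j3.2 + 0.064| = √(3.2² + 0.064²) = 3.201
|H(j3.2)| = 2.08 × 3.217 / 3.201 = 2.0906
20 log₁₀(2.0906) = 6.41 dB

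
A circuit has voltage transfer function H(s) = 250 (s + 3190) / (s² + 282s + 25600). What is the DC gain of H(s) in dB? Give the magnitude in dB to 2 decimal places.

H(0) = 250 × 3190 / 25600 = 31.152
20 log₁₀(31.152) = 29.870 dB

29.87 dB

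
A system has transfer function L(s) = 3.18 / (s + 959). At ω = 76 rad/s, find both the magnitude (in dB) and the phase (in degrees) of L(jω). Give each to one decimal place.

|L| = -49.6 dB, ∠L = -4.5°

|j76 + 959| = √(76² + 959²) = 962
|L(j76)| = 3.18 / 962 = 0.0033056
20 log₁₀(0.0033056) = -49.62 dB
∠(j76 + 959) = arctan(76/959) = 4.53°
∠L(j76) = −4.53° = -4.53°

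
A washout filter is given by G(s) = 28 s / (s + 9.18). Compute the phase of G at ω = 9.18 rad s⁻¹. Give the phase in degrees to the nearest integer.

45 deg

∠(j9.18) = 90.00°
∠(j9.18 + 9.18) = arctan(9.18/9.18) = 45.00°
∠G(j9.18) = 90.00° − 45.00° = 45.00°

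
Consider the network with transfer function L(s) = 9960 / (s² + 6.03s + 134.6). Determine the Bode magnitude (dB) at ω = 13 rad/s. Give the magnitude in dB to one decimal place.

41.3 dB

|(j13)² + 6.03(j13) + 134.6| = |-34.4 + j78.39| = 85.61
|L(j13)| = 9960 / 85.61 = 116.35
20 log₁₀(116.35) = 41.32 dB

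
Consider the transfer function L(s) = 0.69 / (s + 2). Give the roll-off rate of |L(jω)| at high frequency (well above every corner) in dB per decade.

With 0 zeros and 1 pole, the high-frequency asymptotic slope is 20 × (0 − 1) = -20 dB/decade.

-20 dB/decade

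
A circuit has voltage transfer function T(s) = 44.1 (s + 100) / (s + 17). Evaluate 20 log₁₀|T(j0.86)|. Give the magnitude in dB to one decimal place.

|j0.86 + 100| = √(0.86² + 100²) = 100
|j0.86 + 17| = √(0.86² + 17²) = 17.02
|T(j0.86)| = 44.1 × 100 / 17.02 = 259.09
20 log₁₀(259.09) = 48.27 dB

48.3 dB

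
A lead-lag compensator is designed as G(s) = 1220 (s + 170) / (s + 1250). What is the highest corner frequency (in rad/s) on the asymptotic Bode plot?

1250 rad/s

Break frequencies occur at each pole and zero magnitude: 170 rad/s, 1250 rad/s.
The highest is 1250 rad/s.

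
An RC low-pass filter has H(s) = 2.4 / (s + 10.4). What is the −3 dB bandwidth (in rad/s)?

For a single-pole low-pass, the −3 dB point is at the pole: ω = 10.4 rad/s.

10.4 rad/s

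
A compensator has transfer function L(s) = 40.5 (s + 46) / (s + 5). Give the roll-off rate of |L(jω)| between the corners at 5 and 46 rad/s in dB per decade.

-20 dB/decade

In this band the factors already past their corner are: pole at 5; net slope = -20 dB/decade.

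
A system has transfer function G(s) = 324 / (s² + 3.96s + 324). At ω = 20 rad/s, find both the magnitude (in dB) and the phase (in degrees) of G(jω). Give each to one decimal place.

|G| = 9.4 dB, ∠G = -133.8°

|(j20)² + 3.96(j20) + 324| = |-76 + j79.2| = 109.8
|G(j20)| = 324 / 109.8 = 2.9517
20 log₁₀(2.9517) = 9.40 dB
∠[(j20)² + 3.96(j20) + 324] = ∠[-76 + j79.2] = 133.82°
∠G(j20) = −133.82° = -133.82°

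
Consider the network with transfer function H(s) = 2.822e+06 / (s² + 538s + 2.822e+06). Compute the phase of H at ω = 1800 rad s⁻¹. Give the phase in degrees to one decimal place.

∠[(j1800)² + 538(j1800) + 2.822e+06] = ∠[-4.18e+05 + j9.684e+05] = 113.35°
∠H(j1800) = −113.35° = -113.35°

-113.3°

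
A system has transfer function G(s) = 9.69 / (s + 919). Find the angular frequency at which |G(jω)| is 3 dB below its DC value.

For a single-pole low-pass, the −3 dB point is at the pole: ω = 919 rad/sec.

919 rad/sec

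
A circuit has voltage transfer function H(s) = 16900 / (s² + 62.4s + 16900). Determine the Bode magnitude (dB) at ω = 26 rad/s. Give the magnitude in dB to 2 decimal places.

|(j26)² + 62.4(j26) + 16900| = |16224 + j1622.4| = 1.63e+04
|H(j26)| = 16900 / 1.63e+04 = 1.0365
20 log₁₀(1.0365) = 0.311 dB

0.31 dB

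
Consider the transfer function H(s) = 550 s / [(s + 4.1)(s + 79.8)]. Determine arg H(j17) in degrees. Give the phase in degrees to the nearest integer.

2°

∠(j17) = 90.00°
∠(j17 + 4.1) = arctan(17/4.1) = 76.44°
∠(j17 + 79.8) = arctan(17/79.8) = 12.03°
∠H(j17) = 90.00° − (76.44° + 12.03°) = 1.53°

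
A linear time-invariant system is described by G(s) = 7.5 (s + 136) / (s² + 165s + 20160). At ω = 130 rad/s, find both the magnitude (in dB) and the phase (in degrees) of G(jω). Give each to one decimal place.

|G| = -23.7 dB, ∠G = -37.7°

|j130 + 136| = √(130² + 136²) = 188.1
|(j130)² + 165(j130) + 20160| = |3260 + j21450| = 2.17e+04
|G(j130)| = 7.5 × 188.1 / 2.17e+04 = 0.065036
20 log₁₀(0.065036) = -23.74 dB
∠(j130 + 136) = arctan(130/136) = 43.71°
∠[(j130)² + 165(j130) + 20160] = ∠[3260 + j21450] = 81.36°
∠G(j130) = 43.71° − 81.36° = -37.65°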